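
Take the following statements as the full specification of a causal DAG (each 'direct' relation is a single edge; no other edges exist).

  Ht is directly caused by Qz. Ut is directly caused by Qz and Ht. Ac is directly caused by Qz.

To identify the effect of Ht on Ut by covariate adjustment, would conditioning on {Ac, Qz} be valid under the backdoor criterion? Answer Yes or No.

Backdoor paths from Ht to Ut (paths whose first edge points into Ht):
  P1: Ht <- Qz -> Ut
Condition 1 (no descendant of Ht in the set): holds — descendants of Ht are {Ut}; none are in {Ac, Qz}.
Condition 2 (every backdoor path blocked by {Ac, Qz}):
  P1: blocked at fork node Qz ∈ conditioning set.
{Ac, Qz} satisfies the backdoor criterion.

Yes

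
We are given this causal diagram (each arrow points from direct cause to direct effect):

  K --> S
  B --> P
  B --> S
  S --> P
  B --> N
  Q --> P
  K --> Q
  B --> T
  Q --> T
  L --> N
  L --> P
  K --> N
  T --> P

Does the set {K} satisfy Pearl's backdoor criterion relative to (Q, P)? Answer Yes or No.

Backdoor paths from Q to P (paths whose first edge points into Q):
  P1: Q <- K -> N <- L -> P
  P2: Q <- K -> N <- B -> S -> P
  P3: Q <- K -> N <- B -> T -> P
  P4: Q <- K -> N <- B -> P
  P5: Q <- K -> S <- B -> N <- L -> P
  P6: Q <- K -> S <- B -> T -> P
  P7: Q <- K -> S <- B -> P
  P8: Q <- K -> S -> P
Condition 1 (no descendant of Q in the set): holds — descendants of Q are {P, T}; none are in {K}.
Condition 2 (every backdoor path blocked by {K}):
  P1: blocked at fork node K ∈ conditioning set.
  P2: blocked at fork node K ∈ conditioning set.
  P3: blocked at fork node K ∈ conditioning set.
  P4: blocked at fork node K ∈ conditioning set.
  P5: blocked at fork node K ∈ conditioning set.
  P6: blocked at fork node K ∈ conditioning set.
  P7: blocked at fork node K ∈ conditioning set.
  P8: blocked at fork node K ∈ conditioning set.
{K} satisfies the backdoor criterion.

Yes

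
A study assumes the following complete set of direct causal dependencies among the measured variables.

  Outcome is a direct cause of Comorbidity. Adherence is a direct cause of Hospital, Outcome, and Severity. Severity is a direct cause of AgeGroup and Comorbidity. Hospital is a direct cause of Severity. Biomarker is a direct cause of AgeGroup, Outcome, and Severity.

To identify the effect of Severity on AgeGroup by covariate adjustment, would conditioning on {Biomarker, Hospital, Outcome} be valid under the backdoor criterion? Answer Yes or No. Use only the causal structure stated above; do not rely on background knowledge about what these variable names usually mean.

Yes

Backdoor paths from Severity to AgeGroup (paths whose first edge points into Severity):
  P1: Severity <- Biomarker -> AgeGroup
  P2: Severity <- Adherence -> Outcome <- Biomarker -> AgeGroup
  P3: Severity <- Hospital <- Adherence -> Outcome <- Biomarker -> AgeGroup
Condition 1 (no descendant of Severity in the set): holds — descendants of Severity are {AgeGroup, Comorbidity}; none are in {Biomarker, Hospital, Outcome}.
Condition 2 (every backdoor path blocked by {Biomarker, Hospital, Outcome}):
  P1: blocked at fork node Biomarker ∈ conditioning set.
  P2: blocked at fork node Biomarker ∈ conditioning set.
  P3: blocked at chain node Hospital ∈ conditioning set.
{Biomarker, Hospital, Outcome} satisfies the backdoor criterion.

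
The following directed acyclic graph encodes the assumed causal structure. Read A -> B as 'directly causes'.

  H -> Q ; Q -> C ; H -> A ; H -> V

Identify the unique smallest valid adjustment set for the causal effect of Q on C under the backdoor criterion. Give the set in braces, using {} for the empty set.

Variables eligible for adjustment (non-descendants of Q, excluding Q and C): {A, H, V}.
Backdoor paths from Q to C:
  (none)
With no backdoor paths the empty set already satisfies the criterion, and it is trivially minimal.

{}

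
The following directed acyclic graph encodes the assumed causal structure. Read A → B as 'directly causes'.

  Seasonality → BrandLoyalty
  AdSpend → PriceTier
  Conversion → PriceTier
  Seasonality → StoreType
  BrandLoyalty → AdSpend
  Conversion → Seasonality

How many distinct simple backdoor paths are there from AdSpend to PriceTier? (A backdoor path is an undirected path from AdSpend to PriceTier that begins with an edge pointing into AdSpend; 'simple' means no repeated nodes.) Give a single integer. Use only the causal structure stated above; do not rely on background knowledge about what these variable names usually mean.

1

A backdoor path from AdSpend to PriceTier is any simple undirected path whose first edge points into AdSpend (i.e. leaves AdSpend via a parent).
Parents of AdSpend: {BrandLoyalty}.
Enumerating:
  P1: AdSpend <- BrandLoyalty <- Seasonality <- Conversion -> PriceTier
That exhausts the simple backdoor paths. Count: 1.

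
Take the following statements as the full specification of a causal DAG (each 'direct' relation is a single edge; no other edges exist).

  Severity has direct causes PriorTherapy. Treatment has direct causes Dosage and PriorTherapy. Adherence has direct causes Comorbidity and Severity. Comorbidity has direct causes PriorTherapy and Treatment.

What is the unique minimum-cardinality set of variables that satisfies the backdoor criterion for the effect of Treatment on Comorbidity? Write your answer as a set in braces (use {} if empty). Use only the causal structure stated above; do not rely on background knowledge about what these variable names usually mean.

{PriorTherapy}

Variables eligible for adjustment (non-descendants of Treatment, excluding Treatment and Comorbidity): {Dosage, PriorTherapy, Severity}.
Backdoor paths from Treatment to Comorbidity:
  P1: Treatment <- PriorTherapy -> Severity -> Adherence <- Comorbidity
  P2: Treatment <- PriorTherapy -> Comorbidity
The empty set is not sufficient: P2 (Treatment <- PriorTherapy -> Comorbidity) has no collider blocking it and no conditioned non-collider, so it is open.
Try {PriorTherapy}:
  P1: blocked at fork node PriorTherapy ∈ conditioning set.
  P2: blocked at fork node PriorTherapy ∈ conditioning set.
{PriorTherapy} contains no descendant of Treatment and blocks every backdoor path.
No other singleton works — e.g. {Dosage} leaves P2 open — so {PriorTherapy} is the unique smallest valid adjustment set.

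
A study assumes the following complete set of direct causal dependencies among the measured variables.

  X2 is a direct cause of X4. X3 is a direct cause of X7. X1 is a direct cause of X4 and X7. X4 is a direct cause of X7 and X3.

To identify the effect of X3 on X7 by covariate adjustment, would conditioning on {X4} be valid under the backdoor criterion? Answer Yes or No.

Backdoor paths from X3 to X7 (paths whose first edge points into X3):
  P1: X3 <- X4 <- X1 -> X7
  P2: X3 <- X4 -> X7
Condition 1 (no descendant of X3 in the set): holds — descendants of X3 are {X7}; none are in {X4}.
Condition 2 (every backdoor path blocked by {X4}):
  P1: blocked at chain node X4 ∈ conditioning set.
  P2: blocked at fork node X4 ∈ conditioning set.
{X4} satisfies the backdoor criterion.

Yes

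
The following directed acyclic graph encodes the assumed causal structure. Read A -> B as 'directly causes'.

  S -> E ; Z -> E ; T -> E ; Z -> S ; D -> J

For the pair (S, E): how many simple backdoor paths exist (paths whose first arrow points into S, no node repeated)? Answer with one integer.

1

A backdoor path from S to E is any simple undirected path whose first edge points into S (i.e. leaves S via a parent).
Parents of S: {Z}.
Enumerating:
  P1: S <- Z -> E
That exhausts the simple backdoor paths. Count: 1.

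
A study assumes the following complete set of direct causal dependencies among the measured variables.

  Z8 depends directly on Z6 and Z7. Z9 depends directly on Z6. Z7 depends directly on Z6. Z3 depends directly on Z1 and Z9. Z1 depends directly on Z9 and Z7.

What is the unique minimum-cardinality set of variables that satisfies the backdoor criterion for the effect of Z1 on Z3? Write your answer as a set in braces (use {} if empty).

{Z9}

Variables eligible for adjustment (non-descendants of Z1, excluding Z1 and Z3): {Z6, Z7, Z8, Z9}.
Backdoor paths from Z1 to Z3:
  P1: Z1 <- Z9 -> Z3
  P2: Z1 <- Z7 <- Z6 -> Z9 -> Z3
  P3: Z1 <- Z7 -> Z8 <- Z6 -> Z9 -> Z3
The empty set is not sufficient: P1 (Z1 <- Z9 -> Z3) has no collider blocking it and no conditioned non-collider, so it is open.
Try {Z9}:
  P1: blocked at fork node Z9 ∈ conditioning set.
  P2: blocked at chain node Z9 ∈ conditioning set.
  P3: blocked at collider Z8 (neither it nor any descendant is in the conditioning set).
{Z9} contains no descendant of Z1 and blocks every backdoor path.
No other singleton works — e.g. {Z6} leaves P1 open — so {Z9} is the unique smallest valid adjustment set.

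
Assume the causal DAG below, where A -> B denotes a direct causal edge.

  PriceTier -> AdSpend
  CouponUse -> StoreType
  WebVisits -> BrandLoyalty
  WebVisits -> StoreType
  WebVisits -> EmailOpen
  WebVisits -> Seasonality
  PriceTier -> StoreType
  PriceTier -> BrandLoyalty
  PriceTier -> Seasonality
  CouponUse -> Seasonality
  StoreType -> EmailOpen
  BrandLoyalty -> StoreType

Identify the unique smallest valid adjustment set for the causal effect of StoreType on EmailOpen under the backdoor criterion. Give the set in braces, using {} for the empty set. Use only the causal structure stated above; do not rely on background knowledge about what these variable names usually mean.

Variables eligible for adjustment (non-descendants of StoreType, excluding StoreType and EmailOpen): {AdSpend, BrandLoyalty, CouponUse, PriceTier, Seasonality, WebVisits}.
Backdoor paths from StoreType to EmailOpen:
  P1: StoreType <- WebVisits -> EmailOpen
  P2: StoreType <- PriceTier -> BrandLoyalty <- WebVisits -> EmailOpen
  P3: StoreType <- PriceTier -> Seasonality <- WebVisits -> EmailOpen
  P4: StoreType <- CouponUse -> Seasonality <- WebVisits -> EmailOpen
  P5: StoreType <- CouponUse -> Seasonality <- PriceTier -> BrandLoyalty <- WebVisits -> EmailOpen
  P6: StoreType <- BrandLoyalty <- WebVisits -> EmailOpen
  P7: StoreType <- BrandLoyalty <- PriceTier -> Seasonality <- WebVisits -> EmailOpen
The empty set is not sufficient: P1 (StoreType <- WebVisits -> EmailOpen) has no collider blocking it and no conditioned non-collider, so it is open.
Try {WebVisits}:
  P1: blocked at fork node WebVisits ∈ conditioning set.
  P2: blocked at collider BrandLoyalty (neither it nor any descendant is in the conditioning set).
  P3: blocked at collider Seasonality (neither it nor any descendant is in the conditioning set).
  P4: blocked at collider Seasonality (neither it nor any descendant is in the conditioning set).
  P5: blocked at collider Seasonality (neither it nor any descendant is in the conditioning set).
  P6: blocked at fork node WebVisits ∈ conditioning set.
  P7: blocked at collider Seasonality (neither it nor any descendant is in the conditioning set).
{WebVisits} contains no descendant of StoreType and blocks every backdoor path.
No other singleton works — e.g. {PriceTier} leaves P1 open — so {WebVisits} is the unique smallest valid adjustment set.

{WebVisits}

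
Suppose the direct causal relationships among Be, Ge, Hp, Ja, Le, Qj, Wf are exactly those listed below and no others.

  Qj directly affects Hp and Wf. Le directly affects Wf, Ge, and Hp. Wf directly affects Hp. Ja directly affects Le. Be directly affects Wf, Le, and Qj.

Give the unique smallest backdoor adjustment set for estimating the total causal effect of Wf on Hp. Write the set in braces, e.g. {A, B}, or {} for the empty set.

Variables eligible for adjustment (non-descendants of Wf, excluding Wf and Hp): {Be, Ge, Ja, Le, Qj}.
Backdoor paths from Wf to Hp:
  P1: Wf <- Be -> Le -> Hp
  P2: Wf <- Be -> Qj -> Hp
  P3: Wf <- Le <- Be -> Qj -> Hp
  P4: Wf <- Le -> Hp
  P5: Wf <- Qj <- Be -> Le -> Hp
  P6: Wf <- Qj -> Hp
The empty set is not sufficient: P1 (Wf <- Be -> Le -> Hp) has no collider blocking it and no conditioned non-collider, so it is open.
Try {Le, Qj}:
  P1: blocked at chain node Le ∈ conditioning set.
  P2: blocked at chain node Qj ∈ conditioning set.
  P3: blocked at chain node Le ∈ conditioning set.
  P4: blocked at fork node Le ∈ conditioning set.
  P5: blocked at chain node Qj ∈ conditioning set.
  P6: blocked at fork node Qj ∈ conditioning set.
{Le, Qj} contains no descendant of Wf and blocks every backdoor path.
Every element of {Le, Qj} is needed (dropping Le leaves P1 open; dropping Qj leaves P2 open), so no proper subset is valid.
Among all size-2 subsets of the eligible variables, only {Le, Qj} blocks every backdoor path, so it is the unique smallest valid adjustment set.

{Le, Qj}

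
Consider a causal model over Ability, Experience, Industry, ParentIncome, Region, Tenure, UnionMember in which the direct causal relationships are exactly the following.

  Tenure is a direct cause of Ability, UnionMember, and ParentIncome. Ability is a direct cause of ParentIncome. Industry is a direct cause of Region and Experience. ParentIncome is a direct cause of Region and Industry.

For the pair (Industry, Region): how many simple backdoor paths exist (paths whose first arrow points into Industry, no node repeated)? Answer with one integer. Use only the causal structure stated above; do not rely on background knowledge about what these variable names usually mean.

A backdoor path from Industry to Region is any simple undirected path whose first edge points into Industry (i.e. leaves Industry via a parent).
Parents of Industry: {ParentIncome}.
Enumerating:
  P1: Industry <- ParentIncome -> Region
That exhausts the simple backdoor paths. Count: 1.

1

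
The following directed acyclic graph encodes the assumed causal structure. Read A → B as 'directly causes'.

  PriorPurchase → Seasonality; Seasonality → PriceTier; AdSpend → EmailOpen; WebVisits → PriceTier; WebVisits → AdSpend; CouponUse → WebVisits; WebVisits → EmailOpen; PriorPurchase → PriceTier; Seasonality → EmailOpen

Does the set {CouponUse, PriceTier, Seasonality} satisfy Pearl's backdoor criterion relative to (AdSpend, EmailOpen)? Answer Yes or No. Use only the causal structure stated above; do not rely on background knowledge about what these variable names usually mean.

No

Backdoor paths from AdSpend to EmailOpen (paths whose first edge points into AdSpend):
  P1: AdSpend <- WebVisits -> EmailOpen
  P2: AdSpend <- WebVisits -> PriceTier <- PriorPurchase -> Seasonality -> EmailOpen
  P3: AdSpend <- WebVisits -> PriceTier <- Seasonality -> EmailOpen
Condition 1 (no descendant of AdSpend in the set): holds — descendants of AdSpend are {EmailOpen}; none are in {CouponUse, PriceTier, Seasonality}.
Condition 2 (every backdoor path blocked by {CouponUse, PriceTier, Seasonality}):
  P1: open — no interior node is in the conditioning set.
  P2: blocked at chain node Seasonality ∈ conditioning set.
  P3: blocked at fork node Seasonality ∈ conditioning set.
{CouponUse, PriceTier, Seasonality} does not satisfy the backdoor criterion.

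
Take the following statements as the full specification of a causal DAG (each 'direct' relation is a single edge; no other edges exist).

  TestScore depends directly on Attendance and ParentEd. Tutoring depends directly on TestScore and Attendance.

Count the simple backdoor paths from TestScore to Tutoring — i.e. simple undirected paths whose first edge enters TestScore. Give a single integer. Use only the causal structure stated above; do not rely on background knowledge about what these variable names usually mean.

1

A backdoor path from TestScore to Tutoring is any simple undirected path whose first edge points into TestScore (i.e. leaves TestScore via a parent).
Parents of TestScore: {Attendance, ParentEd}.
Enumerating:
  P1: TestScore <- Attendance -> Tutoring
That exhausts the simple backdoor paths. Count: 1.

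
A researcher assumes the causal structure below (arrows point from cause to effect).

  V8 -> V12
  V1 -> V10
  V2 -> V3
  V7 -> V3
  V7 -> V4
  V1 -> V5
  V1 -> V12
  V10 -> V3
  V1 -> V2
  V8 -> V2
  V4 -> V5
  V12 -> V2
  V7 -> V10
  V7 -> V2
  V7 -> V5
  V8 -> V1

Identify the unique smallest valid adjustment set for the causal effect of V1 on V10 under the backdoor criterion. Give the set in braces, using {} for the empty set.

{}

Variables eligible for adjustment (non-descendants of V1, excluding V1 and V10): {V4, V7, V8}.
Backdoor paths from V1 to V10:
  P1: V1 <- V8 -> V12 -> V2 <- V7 -> V10
  P2: V1 <- V8 -> V12 -> V2 <- V7 -> V3 <- V10
  P3: V1 <- V8 -> V12 -> V2 -> V3 <- V7 -> V10
  P4: V1 <- V8 -> V12 -> V2 -> V3 <- V10
  P5: V1 <- V8 -> V2 <- V7 -> V10
  P6: V1 <- V8 -> V2 <- V7 -> V3 <- V10
  P7: V1 <- V8 -> V2 -> V3 <- V7 -> V10
  P8: V1 <- V8 -> V2 -> V3 <- V10
Each backdoor path contains an unconditioned collider, so every path is already blocked with the empty conditioning set:
  P1: blocked at collider V2 (neither it nor any descendant is in the conditioning set).
  P2: blocked at collider V2 (neither it nor any descendant is in the conditioning set).
  P3: blocked at collider V3 (neither it nor any descendant is in the conditioning set).
  P4: blocked at collider V3 (neither it nor any descendant is in the conditioning set).
  P5: blocked at collider V2 (neither it nor any descendant is in the conditioning set).
  P6: blocked at collider V2 (neither it nor any descendant is in the conditioning set).
  P7: blocked at collider V3 (neither it nor any descendant is in the conditioning set).
  P8: blocked at collider V3 (neither it nor any descendant is in the conditioning set).
The empty set is therefore the unique smallest valid set.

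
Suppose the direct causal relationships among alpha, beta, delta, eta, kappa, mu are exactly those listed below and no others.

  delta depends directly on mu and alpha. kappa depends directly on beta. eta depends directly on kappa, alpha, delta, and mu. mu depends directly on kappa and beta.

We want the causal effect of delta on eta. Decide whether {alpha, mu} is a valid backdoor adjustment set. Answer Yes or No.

Yes

Backdoor paths from delta to eta (paths whose first edge points into delta):
  P1: delta <- alpha -> eta
  P2: delta <- mu <- beta -> kappa -> eta
  P3: delta <- mu <- kappa -> eta
  P4: delta <- mu -> eta
Condition 1 (no descendant of delta in the set): holds — descendants of delta are {eta}; none are in {alpha, mu}.
Condition 2 (every backdoor path blocked by {alpha, mu}):
  P1: blocked at fork node alpha ∈ conditioning set.
  P2: blocked at chain node mu ∈ conditioning set.
  P3: blocked at chain node mu ∈ conditioning set.
  P4: blocked at fork node mu ∈ conditioning set.
{alpha, mu} satisfies the backdoor criterion.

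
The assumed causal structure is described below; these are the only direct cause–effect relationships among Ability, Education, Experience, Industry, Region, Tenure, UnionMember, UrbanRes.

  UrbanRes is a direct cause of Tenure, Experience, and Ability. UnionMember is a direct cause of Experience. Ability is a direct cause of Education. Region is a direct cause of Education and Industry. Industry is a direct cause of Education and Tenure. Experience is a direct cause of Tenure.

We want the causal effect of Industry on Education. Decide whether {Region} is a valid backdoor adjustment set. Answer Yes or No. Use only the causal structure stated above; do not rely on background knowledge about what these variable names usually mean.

Backdoor paths from Industry to Education (paths whose first edge points into Industry):
  P1: Industry <- Region -> Education
Condition 1 (no descendant of Industry in the set): holds — descendants of Industry are {Education, Tenure}; none are in {Region}.
Condition 2 (every backdoor path blocked by {Region}):
  P1: blocked at fork node Region ∈ conditioning set.
{Region} satisfies the backdoor criterion.

Yes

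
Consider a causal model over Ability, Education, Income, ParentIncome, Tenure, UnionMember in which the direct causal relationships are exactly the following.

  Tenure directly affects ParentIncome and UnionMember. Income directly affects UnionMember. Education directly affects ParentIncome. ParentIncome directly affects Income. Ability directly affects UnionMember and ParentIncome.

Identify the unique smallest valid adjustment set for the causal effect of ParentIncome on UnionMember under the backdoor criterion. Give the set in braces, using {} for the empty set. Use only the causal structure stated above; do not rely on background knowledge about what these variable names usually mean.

Variables eligible for adjustment (non-descendants of ParentIncome, excluding ParentIncome and UnionMember): {Ability, Education, Tenure}.
Backdoor paths from ParentIncome to UnionMember:
  P1: ParentIncome <- Tenure -> UnionMember
  P2: ParentIncome <- Ability -> UnionMember
The empty set is not sufficient: P1 (ParentIncome <- Tenure -> UnionMember) has no collider blocking it and no conditioned non-collider, so it is open.
Try {Ability, Tenure}:
  P1: blocked at fork node Tenure ∈ conditioning set.
  P2: blocked at fork node Ability ∈ conditioning set.
{Ability, Tenure} contains no descendant of ParentIncome and blocks every backdoor path.
Every element of {Ability, Tenure} is needed (dropping Ability leaves P2 open; dropping Tenure leaves P1 open), so no proper subset is valid.
Among all size-2 subsets of the eligible variables, only {Ability, Tenure} blocks every backdoor path, so it is the unique smallest valid adjustment set.

{Ability, Tenure}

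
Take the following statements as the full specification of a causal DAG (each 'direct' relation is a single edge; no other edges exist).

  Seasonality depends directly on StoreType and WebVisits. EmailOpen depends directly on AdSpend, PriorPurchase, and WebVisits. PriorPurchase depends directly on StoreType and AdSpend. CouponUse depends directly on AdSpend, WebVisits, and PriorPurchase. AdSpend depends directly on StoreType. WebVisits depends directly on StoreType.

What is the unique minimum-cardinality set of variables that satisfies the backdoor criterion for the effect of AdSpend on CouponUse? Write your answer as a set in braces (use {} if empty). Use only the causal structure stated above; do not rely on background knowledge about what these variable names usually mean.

Variables eligible for adjustment (non-descendants of AdSpend, excluding AdSpend and CouponUse): {Seasonality, StoreType, WebVisits}.
Backdoor paths from AdSpend to CouponUse:
  P1: AdSpend <- StoreType -> PriorPurchase -> CouponUse
  P2: AdSpend <- StoreType -> PriorPurchase -> EmailOpen <- WebVisits -> CouponUse
  P3: AdSpend <- StoreType -> WebVisits -> CouponUse
  P4: AdSpend <- StoreType -> WebVisits -> EmailOpen <- PriorPurchase -> CouponUse
  P5: AdSpend <- StoreType -> Seasonality <- WebVisits -> CouponUse
  P6: AdSpend <- StoreType -> Seasonality <- WebVisits -> EmailOpen <- PriorPurchase -> CouponUse
The empty set is not sufficient: P1 (AdSpend <- StoreType -> PriorPurchase -> CouponUse) has no collider blocking it and no conditioned non-collider, so it is open.
Try {StoreType}:
  P1: blocked at fork node StoreType ∈ conditioning set.
  P2: blocked at fork node StoreType ∈ conditioning set.
  P3: blocked at fork node StoreType ∈ conditioning set.
  P4: blocked at fork node StoreType ∈ conditioning set.
  P5: blocked at fork node StoreType ∈ conditioning set.
  P6: blocked at fork node StoreType ∈ conditioning set.
{StoreType} contains no descendant of AdSpend and blocks every backdoor path.
No other singleton works — e.g. {WebVisits} leaves P1 open — so {StoreType} is the unique smallest valid adjustment set.

{StoreType}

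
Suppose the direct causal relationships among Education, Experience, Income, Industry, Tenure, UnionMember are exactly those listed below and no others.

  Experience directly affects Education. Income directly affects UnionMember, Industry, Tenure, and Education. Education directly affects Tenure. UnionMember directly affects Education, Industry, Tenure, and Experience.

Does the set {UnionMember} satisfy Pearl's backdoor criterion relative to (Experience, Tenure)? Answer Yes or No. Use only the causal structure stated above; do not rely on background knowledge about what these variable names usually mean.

Yes

Backdoor paths from Experience to Tenure (paths whose first edge points into Experience):
  P1: Experience <- UnionMember <- Income -> Education -> Tenure
  P2: Experience <- UnionMember <- Income -> Tenure
  P3: Experience <- UnionMember -> Education <- Income -> Tenure
  P4: Experience <- UnionMember -> Education -> Tenure
  P5: Experience <- UnionMember -> Industry <- Income -> Education -> Tenure
  P6: Experience <- UnionMember -> Industry <- Income -> Tenure
  P7: Experience <- UnionMember -> Tenure
Condition 1 (no descendant of Experience in the set): holds — descendants of Experience are {Education, Tenure}; none are in {UnionMember}.
Condition 2 (every backdoor path blocked by {UnionMember}):
  P1: blocked at chain node UnionMember ∈ conditioning set.
  P2: blocked at chain node UnionMember ∈ conditioning set.
  P3: blocked at fork node UnionMember ∈ conditioning set.
  P4: blocked at fork node UnionMember ∈ conditioning set.
  P5: blocked at fork node UnionMember ∈ conditioning set.
  P6: blocked at fork node UnionMember ∈ conditioning set.
  P7: blocked at fork node UnionMember ∈ conditioning set.
{UnionMember} satisfies the backdoor criterion.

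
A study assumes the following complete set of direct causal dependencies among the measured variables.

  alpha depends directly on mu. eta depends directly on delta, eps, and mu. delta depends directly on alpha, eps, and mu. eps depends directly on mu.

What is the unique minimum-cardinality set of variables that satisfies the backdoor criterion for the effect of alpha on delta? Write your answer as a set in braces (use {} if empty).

Variables eligible for adjustment (non-descendants of alpha, excluding alpha and delta): {eps, mu}.
Backdoor paths from alpha to delta:
  P1: alpha <- mu -> eps -> delta
  P2: alpha <- mu -> eps -> eta <- delta
  P3: alpha <- mu -> delta
  P4: alpha <- mu -> eta <- eps -> delta
  P5: alpha <- mu -> eta <- delta
The empty set is not sufficient: P1 (alpha <- mu -> eps -> delta) has no collider blocking it and no conditioned non-collider, so it is open.
Try {mu}:
  P1: blocked at fork node mu ∈ conditioning set.
  P2: blocked at fork node mu ∈ conditioning set.
  P3: blocked at fork node mu ∈ conditioning set.
  P4: blocked at fork node mu ∈ conditioning set.
  P5: blocked at fork node mu ∈ conditioning set.
{mu} contains no descendant of alpha and blocks every backdoor path.
No other singleton works — e.g. {eps} leaves P3 open — so {mu} is the unique smallest valid adjustment set.

{mu}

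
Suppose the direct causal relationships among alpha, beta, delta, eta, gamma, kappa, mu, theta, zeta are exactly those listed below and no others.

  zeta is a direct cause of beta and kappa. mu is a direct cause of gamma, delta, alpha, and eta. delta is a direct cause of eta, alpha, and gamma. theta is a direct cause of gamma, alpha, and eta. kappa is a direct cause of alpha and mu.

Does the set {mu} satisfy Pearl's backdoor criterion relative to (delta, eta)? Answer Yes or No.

Backdoor paths from delta to eta (paths whose first edge points into delta):
  P1: delta <- mu <- kappa -> alpha <- theta -> eta
  P2: delta <- mu -> alpha <- theta -> eta
  P3: delta <- mu -> gamma <- theta -> eta
  P4: delta <- mu -> eta
Condition 1 (no descendant of delta in the set): holds — descendants of delta are {alpha, eta, gamma}; none are in {mu}.
Condition 2 (every backdoor path blocked by {mu}):
  P1: blocked at chain node mu ∈ conditioning set.
  P2: blocked at fork node mu ∈ conditioning set.
  P3: blocked at fork node mu ∈ conditioning set.
  P4: blocked at fork node mu ∈ conditioning set.
{mu} satisfies the backdoor criterion.

Yes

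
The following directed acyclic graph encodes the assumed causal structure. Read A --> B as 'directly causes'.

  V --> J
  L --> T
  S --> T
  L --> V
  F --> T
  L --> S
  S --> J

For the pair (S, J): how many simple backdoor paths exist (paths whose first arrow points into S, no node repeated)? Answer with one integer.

1

A backdoor path from S to J is any simple undirected path whose first edge points into S (i.e. leaves S via a parent).
Parents of S: {L}.
Enumerating:
  P1: S <- L -> V -> J
That exhausts the simple backdoor paths. Count: 1.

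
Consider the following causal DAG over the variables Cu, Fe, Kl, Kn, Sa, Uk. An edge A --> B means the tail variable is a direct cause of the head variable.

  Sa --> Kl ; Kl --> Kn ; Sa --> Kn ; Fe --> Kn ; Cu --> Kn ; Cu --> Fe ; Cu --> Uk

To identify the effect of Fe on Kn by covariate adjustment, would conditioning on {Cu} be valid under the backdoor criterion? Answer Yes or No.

Yes

Backdoor paths from Fe to Kn (paths whose first edge points into Fe):
  P1: Fe <- Cu -> Kn
Condition 1 (no descendant of Fe in the set): holds — descendants of Fe are {Kn}; none are in {Cu}.
Condition 2 (every backdoor path blocked by {Cu}):
  P1: blocked at fork node Cu ∈ conditioning set.
{Cu} satisfies the backdoor criterion.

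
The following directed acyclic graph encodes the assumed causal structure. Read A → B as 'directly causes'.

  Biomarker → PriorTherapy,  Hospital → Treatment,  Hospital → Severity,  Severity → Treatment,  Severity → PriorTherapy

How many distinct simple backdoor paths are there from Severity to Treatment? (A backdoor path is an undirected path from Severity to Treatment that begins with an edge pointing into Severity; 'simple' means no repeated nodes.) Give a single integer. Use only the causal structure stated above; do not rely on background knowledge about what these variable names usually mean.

A backdoor path from Severity to Treatment is any simple undirected path whose first edge points into Severity (i.e. leaves Severity via a parent).
Parents of Severity: {Hospital}.
Enumerating:
  P1: Severity <- Hospital -> Treatment
That exhausts the simple backdoor paths. Count: 1.

1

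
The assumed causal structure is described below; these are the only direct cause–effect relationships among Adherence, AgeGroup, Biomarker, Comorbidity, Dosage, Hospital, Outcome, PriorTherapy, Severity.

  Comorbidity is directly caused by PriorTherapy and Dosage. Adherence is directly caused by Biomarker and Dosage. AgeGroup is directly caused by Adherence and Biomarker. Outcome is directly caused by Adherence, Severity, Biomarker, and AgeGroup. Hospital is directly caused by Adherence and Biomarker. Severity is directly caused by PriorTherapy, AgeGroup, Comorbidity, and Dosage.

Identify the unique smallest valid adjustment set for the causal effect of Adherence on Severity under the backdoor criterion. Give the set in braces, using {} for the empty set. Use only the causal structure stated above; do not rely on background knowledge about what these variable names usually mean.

{Biomarker, Dosage}

Variables eligible for adjustment (non-descendants of Adherence, excluding Adherence and Severity): {Biomarker, Comorbidity, Dosage, PriorTherapy}.
Backdoor paths from Adherence to Severity:
  P1: Adherence <- Dosage -> Comorbidity <- PriorTherapy -> Severity
  P2: Adherence <- Dosage -> Comorbidity -> Severity
  P3: Adherence <- Dosage -> Severity
  P4: Adherence <- Biomarker -> AgeGroup -> Severity
  P5: Adherence <- Biomarker -> AgeGroup -> Outcome <- Severity
  P6: Adherence <- Biomarker -> Outcome <- AgeGroup -> Severity
  P7: Adherence <- Biomarker -> Outcome <- Severity
The empty set is not sufficient: P2 (Adherence <- Dosage -> Comorbidity -> Severity) has no collider blocking it and no conditioned non-collider, so it is open.
Try {Biomarker, Dosage}:
  P1: blocked at fork node Dosage ∈ conditioning set.
  P2: blocked at fork node Dosage ∈ conditioning set.
  P3: blocked at fork node Dosage ∈ conditioning set.
  P4: blocked at fork node Biomarker ∈ conditioning set.
  P5: blocked at fork node Biomarker ∈ conditioning set.
  P6: blocked at fork node Biomarker ∈ conditioning set.
  P7: blocked at fork node Biomarker ∈ conditioning set.
{Biomarker, Dosage} contains no descendant of Adherence and blocks every backdoor path.
Every element of {Biomarker, Dosage} is needed (dropping Biomarker leaves P4 open; dropping Dosage leaves P2 open), so no proper subset is valid.
Among all size-2 subsets of the eligible variables, only {Biomarker, Dosage} blocks every backdoor path, so it is the unique smallest valid adjustment set.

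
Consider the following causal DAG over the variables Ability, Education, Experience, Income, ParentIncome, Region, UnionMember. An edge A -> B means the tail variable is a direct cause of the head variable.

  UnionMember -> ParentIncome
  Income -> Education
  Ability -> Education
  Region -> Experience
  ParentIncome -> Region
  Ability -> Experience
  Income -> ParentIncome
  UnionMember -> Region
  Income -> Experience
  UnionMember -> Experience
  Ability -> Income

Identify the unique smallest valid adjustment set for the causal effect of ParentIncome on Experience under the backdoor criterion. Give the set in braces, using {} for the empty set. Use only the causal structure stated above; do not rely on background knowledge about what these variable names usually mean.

Variables eligible for adjustment (non-descendants of ParentIncome, excluding ParentIncome and Experience): {Ability, Education, Income, UnionMember}.
Backdoor paths from ParentIncome to Experience:
  P1: ParentIncome <- UnionMember -> Region -> Experience
  P2: ParentIncome <- UnionMember -> Experience
  P3: ParentIncome <- Income <- Ability -> Experience
  P4: ParentIncome <- Income -> Education <- Ability -> Experience
  P5: ParentIncome <- Income -> Experience
The empty set is not sufficient: P1 (ParentIncome <- UnionMember -> Region -> Experience) has no collider blocking it and no conditioned non-collider, so it is open.
Try {Income, UnionMember}:
  P1: blocked at fork node UnionMember ∈ conditioning set.
  P2: blocked at fork node UnionMember ∈ conditioning set.
  P3: blocked at chain node Income ∈ conditioning set.
  P4: blocked at fork node Income ∈ conditioning set.
  P5: blocked at fork node Income ∈ conditioning set.
{Income, UnionMember} contains no descendant of ParentIncome and blocks every backdoor path.
Every element of {Income, UnionMember} is needed (dropping Income leaves P3 open; dropping UnionMember leaves P1 open), so no proper subset is valid.
Among all size-2 subsets of the eligible variables, only {Income, UnionMember} blocks every backdoor path, so it is the unique smallest valid adjustment set.

{Income, UnionMember}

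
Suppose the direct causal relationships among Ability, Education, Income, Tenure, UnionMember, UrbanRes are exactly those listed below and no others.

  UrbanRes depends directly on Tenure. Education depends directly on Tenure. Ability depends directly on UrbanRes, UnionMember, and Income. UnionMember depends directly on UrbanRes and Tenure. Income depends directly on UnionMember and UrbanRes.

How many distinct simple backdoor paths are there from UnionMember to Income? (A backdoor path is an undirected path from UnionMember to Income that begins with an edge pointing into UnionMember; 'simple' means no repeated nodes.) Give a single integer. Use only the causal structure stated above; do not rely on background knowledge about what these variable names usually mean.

4

A backdoor path from UnionMember to Income is any simple undirected path whose first edge points into UnionMember (i.e. leaves UnionMember via a parent).
Parents of UnionMember: {Tenure, UrbanRes}.
Enumerating:
  P1: UnionMember <- Tenure -> UrbanRes -> Income
  P2: UnionMember <- Tenure -> UrbanRes -> Ability <- Income
  P3: UnionMember <- UrbanRes -> Income
  P4: UnionMember <- UrbanRes -> Ability <- Income
That exhausts the simple backdoor paths. Count: 4.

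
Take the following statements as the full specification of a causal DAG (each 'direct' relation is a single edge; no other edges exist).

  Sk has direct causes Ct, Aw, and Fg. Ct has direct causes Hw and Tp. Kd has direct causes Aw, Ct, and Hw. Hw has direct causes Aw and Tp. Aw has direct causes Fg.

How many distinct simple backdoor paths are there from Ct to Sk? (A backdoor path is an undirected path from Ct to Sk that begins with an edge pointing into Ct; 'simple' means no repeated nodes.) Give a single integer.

A backdoor path from Ct to Sk is any simple undirected path whose first edge points into Ct (i.e. leaves Ct via a parent).
Parents of Ct: {Hw, Tp}.
Enumerating:
  P1: Ct <- Tp -> Hw <- Aw <- Fg -> Sk
  P2: Ct <- Tp -> Hw <- Aw -> Sk
  P3: Ct <- Tp -> Hw -> Kd <- Aw <- Fg -> Sk
  P4: Ct <- Tp -> Hw -> Kd <- Aw -> Sk
  P5: Ct <- Hw <- Aw <- Fg -> Sk
  P6: Ct <- Hw <- Aw -> Sk
  P7: Ct <- Hw -> Kd <- Aw <- Fg -> Sk
  P8: Ct <- Hw -> Kd <- Aw -> Sk
That exhausts the simple backdoor paths. Count: 8.

8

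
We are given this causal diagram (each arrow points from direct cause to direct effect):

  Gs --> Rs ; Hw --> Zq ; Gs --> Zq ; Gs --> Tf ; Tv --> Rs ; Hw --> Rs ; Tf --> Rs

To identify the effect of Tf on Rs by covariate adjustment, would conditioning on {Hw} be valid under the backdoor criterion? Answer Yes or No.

Backdoor paths from Tf to Rs (paths whose first edge points into Tf):
  P1: Tf <- Gs -> Rs
  P2: Tf <- Gs -> Zq <- Hw -> Rs
Condition 1 (no descendant of Tf in the set): holds — descendants of Tf are {Rs}; none are in {Hw}.
Condition 2 (every backdoor path blocked by {Hw}):
  P1: open — no interior node is in the conditioning set.
  P2: blocked at collider Zq (neither it nor any descendant is in the conditioning set).
{Hw} does not satisfy the backdoor criterion.

No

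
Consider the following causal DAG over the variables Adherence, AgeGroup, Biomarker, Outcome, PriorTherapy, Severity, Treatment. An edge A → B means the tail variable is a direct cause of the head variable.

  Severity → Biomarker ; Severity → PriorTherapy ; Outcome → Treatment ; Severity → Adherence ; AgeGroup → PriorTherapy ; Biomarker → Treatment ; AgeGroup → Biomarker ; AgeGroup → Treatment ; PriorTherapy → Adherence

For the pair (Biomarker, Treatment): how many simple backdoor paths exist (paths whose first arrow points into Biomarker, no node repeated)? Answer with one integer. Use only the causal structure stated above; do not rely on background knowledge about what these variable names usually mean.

3

A backdoor path from Biomarker to Treatment is any simple undirected path whose first edge points into Biomarker (i.e. leaves Biomarker via a parent).
Parents of Biomarker: {AgeGroup, Severity}.
Enumerating:
  P1: Biomarker <- AgeGroup -> Treatment
  P2: Biomarker <- Severity -> PriorTherapy <- AgeGroup -> Treatment
  P3: Biomarker <- Severity -> Adherence <- PriorTherapy <- AgeGroup -> Treatment
That exhausts the simple backdoor paths. Count: 3.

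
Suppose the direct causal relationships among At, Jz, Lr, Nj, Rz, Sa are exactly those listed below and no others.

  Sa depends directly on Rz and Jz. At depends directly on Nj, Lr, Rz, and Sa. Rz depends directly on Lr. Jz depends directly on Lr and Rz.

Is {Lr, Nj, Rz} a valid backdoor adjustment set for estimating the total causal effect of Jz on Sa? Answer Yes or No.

Backdoor paths from Jz to Sa (paths whose first edge points into Jz):
  P1: Jz <- Lr -> Rz -> Sa
  P2: Jz <- Lr -> Rz -> At <- Sa
  P3: Jz <- Lr -> At <- Rz -> Sa
  P4: Jz <- Lr -> At <- Sa
  P5: Jz <- Rz <- Lr -> At <- Sa
  P6: Jz <- Rz -> Sa
  P7: Jz <- Rz -> At <- Sa
Condition 1 (no descendant of Jz in the set): holds — descendants of Jz are {At, Sa}; none are in {Lr, Nj, Rz}.
Condition 2 (every backdoor path blocked by {Lr, Nj, Rz}):
  P1: blocked at fork node Lr ∈ conditioning set.
  P2: blocked at fork node Lr ∈ conditioning set.
  P3: blocked at fork node Lr ∈ conditioning set.
  P4: blocked at fork node Lr ∈ conditioning set.
  P5: blocked at chain node Rz ∈ conditioning set.
  P6: blocked at fork node Rz ∈ conditioning set.
  P7: blocked at fork node Rz ∈ conditioning set.
{Lr, Nj, Rz} satisfies the backdoor criterion.

Yes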